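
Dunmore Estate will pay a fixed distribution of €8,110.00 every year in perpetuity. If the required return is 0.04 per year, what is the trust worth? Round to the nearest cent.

€202750.00

Level perpetuity: PV = C / r = €8,110.00 / 0.04 = €202,750.00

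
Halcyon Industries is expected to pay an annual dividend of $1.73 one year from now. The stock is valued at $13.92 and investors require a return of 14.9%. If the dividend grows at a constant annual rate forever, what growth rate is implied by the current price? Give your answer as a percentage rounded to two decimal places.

2.47%

P = D₁/(r−g) ⇒ g = r − D₁/P = 0.149 − $1.73/$13.92 = 0.024718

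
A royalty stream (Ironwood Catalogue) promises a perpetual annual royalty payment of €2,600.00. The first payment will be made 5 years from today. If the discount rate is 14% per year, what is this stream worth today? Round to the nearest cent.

€10995.78

Value at end of year 4: C / r = €2,600.00 / 0.14 = €18,571.4286
Discount to today: PV = €18,571.4286 / (1 + 0.14)^4 = €18,571.4286 / 1.688960 = €10,995.78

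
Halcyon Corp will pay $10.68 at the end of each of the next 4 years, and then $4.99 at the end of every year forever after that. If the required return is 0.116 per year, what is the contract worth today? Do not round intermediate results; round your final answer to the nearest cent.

PV of 4-year annuity: $10.68 × [1 − (1+0.116)^−4] / 0.116 = 32.71408
Perpetuity value at year 4: $4.99 / 0.116 = 43.01724
PV of perpetuity: 43.01724 / (1+0.116)^4 = 27.73229
Total PV = 32.71408 + 27.73229 = 60.44637

$60.45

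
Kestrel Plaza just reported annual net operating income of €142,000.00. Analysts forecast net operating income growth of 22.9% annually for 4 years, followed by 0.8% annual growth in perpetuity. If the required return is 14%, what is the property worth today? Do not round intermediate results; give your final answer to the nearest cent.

D_1 = 174518.00000
D_2 = 214482.62200
D_3 = 263599.14244
D_4 = 323963.34606
Terminal value at year 4: TV = D_4×(1+g_2)/(r−g_2) = 326555.05282/0.132 = 2473901.91534
P_0 = D_1/(1+r)^1 + D_2/(1+r)^2 + D_3/(1+r)^3 + D_4/(1+r)^4 + TV/(1+r)^4
    = 153085.96491 + 165037.41305 + 177921.91284 + 191812.30779 + 1464748.53222 = 2152606.13081

€2152606.13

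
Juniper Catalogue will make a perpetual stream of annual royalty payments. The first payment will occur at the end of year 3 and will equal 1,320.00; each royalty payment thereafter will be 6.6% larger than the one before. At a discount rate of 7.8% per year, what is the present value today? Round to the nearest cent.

94657.53

Value at end of year 2: C₁ / (r − g) = 1,320.00 / (0.078 − 0.066) = 110,000.0000
Discount to today: PV = 110,000.0000 / (1 + 0.078)^2 = 110,000.0000 / 1.162084 = 94,657.53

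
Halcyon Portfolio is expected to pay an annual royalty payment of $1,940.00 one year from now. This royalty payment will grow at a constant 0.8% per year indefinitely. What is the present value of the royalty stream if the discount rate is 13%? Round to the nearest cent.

Growing perpetuity: P = D₁ / (r − g) = $1,940.0000 / (0.13 − 0.008) = $15,901.64

$15901.64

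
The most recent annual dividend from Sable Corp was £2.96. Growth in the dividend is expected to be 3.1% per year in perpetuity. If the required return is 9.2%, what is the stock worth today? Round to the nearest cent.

£50.03

D₁ = D₀ × (1 + g) = £2.96 × 1.031 = £3.0518
Growing perpetuity: P = D₁ / (r − g) = £3.0518 / (0.092 − 0.031) = £50.03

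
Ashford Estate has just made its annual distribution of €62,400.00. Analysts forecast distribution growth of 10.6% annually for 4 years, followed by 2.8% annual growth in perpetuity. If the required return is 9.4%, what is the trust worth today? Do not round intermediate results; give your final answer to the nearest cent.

D_1 = 69014.40000
D_2 = 76329.92640
D_3 = 84420.89860
D_4 = 93369.51385
Terminal value at year 4: TV = D_4×(1+g_2)/(r−g_2) = 95983.86024/0.066 = 1454300.91269
P_0 = D_1/(1+r)^1 + D_2/(1+r)^2 + D_3/(1+r)^3 + D_4/(1+r)^4 + TV/(1+r)^4
    = 63084.46069 + 63776.42918 + 64475.98782 + 65183.21987 + 1015278.03063 = 1271798.12819

€1271798.13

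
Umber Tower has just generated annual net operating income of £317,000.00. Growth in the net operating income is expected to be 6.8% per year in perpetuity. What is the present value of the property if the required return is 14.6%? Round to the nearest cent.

D₁ = D₀ × (1 + g) = £317,000.00 × 1.068 = £338,556.0000
Growing perpetuity: P = D₁ / (r − g) = £338,556.0000 / (0.146 − 0.068) = £4,340,461.54

£4340461.54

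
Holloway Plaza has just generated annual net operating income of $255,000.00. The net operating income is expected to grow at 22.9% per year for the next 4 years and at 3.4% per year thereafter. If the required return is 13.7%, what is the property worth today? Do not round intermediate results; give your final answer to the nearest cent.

D_1 = 313395.00000
D_2 = 385162.45500
D_3 = 473364.65719
D_4 = 581765.16369
Terminal value at year 4: TV = D_4×(1+g_2)/(r−g_2) = 601545.17926/0.103 = 5840244.45882
P_0 = D_1/(1+r)^1 + D_2/(1+r)^2 + D_3/(1+r)^3 + D_4/(1+r)^4 + TV/(1+r)^4
    = 275633.24538 + 297936.02337 + 322043.42368 + 348101.46676 + 3494533.17115 = 4738247.33034

$4738247.33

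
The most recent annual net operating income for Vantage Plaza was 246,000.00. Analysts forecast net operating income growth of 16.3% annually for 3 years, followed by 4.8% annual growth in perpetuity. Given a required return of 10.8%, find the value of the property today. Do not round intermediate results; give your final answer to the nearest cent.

5782676.14

D_1 = 286098.00000
D_2 = 332731.97400
D_3 = 386967.28576
Terminal value at year 3: TV = D_3×(1+g_2)/(r−g_2) = 405541.71548/0.06 = 6759028.59131
P_0 = D_1/(1+r)^1 + D_2/(1+r)^2 + D_3/(1+r)^3 + TV/(1+r)^3
    = 258211.19134 + 271028.53387 + 284482.11632 + 4968954.29845 = 5782676.13997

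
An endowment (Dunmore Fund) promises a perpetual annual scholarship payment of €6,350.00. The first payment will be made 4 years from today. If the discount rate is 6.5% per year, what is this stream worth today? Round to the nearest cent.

Value at end of year 3: C / r = €6,350.00 / 0.065 = €97,692.3077
Discount to today: PV = €97,692.3077 / (1 + 0.065)^3 = €97,692.3077 / 1.207950 = €80,874.49

€80874.49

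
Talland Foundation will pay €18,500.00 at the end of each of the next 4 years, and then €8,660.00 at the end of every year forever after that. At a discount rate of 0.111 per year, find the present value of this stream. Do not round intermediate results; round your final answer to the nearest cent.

€108481.02

PV of 4-year annuity: €18,500.00 × [1 − (1+0.111)^−4] / 0.111 = 57272.91573
Perpetuity value at year 4: €8,660.00 / 0.111 = 78018.01802
PV of perpetuity: 78018.01802 / (1+0.111)^4 = 51208.10179
Total PV = 57272.91573 + 51208.10179 = 108481.01752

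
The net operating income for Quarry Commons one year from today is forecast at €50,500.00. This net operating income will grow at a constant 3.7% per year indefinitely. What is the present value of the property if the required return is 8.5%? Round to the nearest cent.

Growing perpetuity: P = D₁ / (r − g) = €50,500.0000 / (0.085 − 0.037) = €1,052,083.33

€1052083.33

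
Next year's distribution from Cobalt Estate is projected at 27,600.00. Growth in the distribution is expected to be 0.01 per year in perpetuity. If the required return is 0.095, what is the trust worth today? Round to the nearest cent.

324705.88

Growing perpetuity: P = D₁ / (r − g) = 27,600.0000 / (0.095 − 0.01) = 324,705.88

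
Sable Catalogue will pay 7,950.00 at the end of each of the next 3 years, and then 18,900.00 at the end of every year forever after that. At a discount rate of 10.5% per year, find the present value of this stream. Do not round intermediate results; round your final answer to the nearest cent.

PV of 3-year annuity: 7,950.00 × [1 − (1+0.105)^−3] / 0.105 = 19597.73153
Perpetuity value at year 3: 18,900.00 / 0.105 = 180000.00000
PV of perpetuity: 180000.00000 / (1+0.105)^3 = 133409.16656
Total PV = 19597.73153 + 133409.16656 = 153006.89809

153006.90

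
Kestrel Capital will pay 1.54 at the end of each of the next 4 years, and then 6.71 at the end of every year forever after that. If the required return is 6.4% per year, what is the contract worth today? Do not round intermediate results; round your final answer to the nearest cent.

PV of 4-year annuity: 1.54 × [1 − (1+0.064)^−4] / 0.064 = 5.28775
Perpetuity value at year 4: 6.71 / 0.064 = 104.84375
PV of perpetuity: 104.84375 / (1+0.064)^4 = 81.80428
Total PV = 5.28775 + 81.80428 = 87.09203

87.09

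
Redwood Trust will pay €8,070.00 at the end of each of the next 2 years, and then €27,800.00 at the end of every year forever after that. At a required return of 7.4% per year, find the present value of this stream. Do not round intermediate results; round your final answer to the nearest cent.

€340200.28

PV of 2-year annuity: €8,070.00 × [1 − (1+0.074)^−2] / 0.074 = 14510.21088
Perpetuity value at year 2: €27,800.00 / 0.074 = 375675.67568
PV of perpetuity: 375675.67568 / (1+0.074)^2 = 325690.06696
Total PV = 14510.21088 + 325690.06696 = 340200.27783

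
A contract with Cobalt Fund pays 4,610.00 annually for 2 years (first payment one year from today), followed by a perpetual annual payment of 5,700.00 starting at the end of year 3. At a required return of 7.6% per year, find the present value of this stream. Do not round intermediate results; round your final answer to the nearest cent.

73045.53

PV of 2-year annuity: 4,610.00 × [1 − (1+0.076)^−2] / 0.076 = 8266.15857
Perpetuity value at year 2: 5,700.00 / 0.076 = 75000.00000
PV of perpetuity: 75000.00000 / (1+0.076)^2 = 64779.37010
Total PV = 8266.15857 + 64779.37010 = 73045.52867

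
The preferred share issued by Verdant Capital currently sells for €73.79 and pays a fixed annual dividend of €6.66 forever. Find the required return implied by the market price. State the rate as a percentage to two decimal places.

P = C/r ⇒ r = C/P = €6.66/€73.79 = 0.090256

9.03%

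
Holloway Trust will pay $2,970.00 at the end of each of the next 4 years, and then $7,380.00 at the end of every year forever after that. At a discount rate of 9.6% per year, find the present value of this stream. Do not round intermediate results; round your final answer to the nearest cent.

$62773.99

PV of 4-year annuity: $2,970.00 × [1 − (1+0.096)^−4] / 0.096 = 9496.60057
Perpetuity value at year 4: $7,380.00 / 0.096 = 76875.00000
PV of perpetuity: 76875.00000 / (1+0.096)^4 = 53277.38646
Total PV = 9496.60057 + 53277.38646 = 62773.98703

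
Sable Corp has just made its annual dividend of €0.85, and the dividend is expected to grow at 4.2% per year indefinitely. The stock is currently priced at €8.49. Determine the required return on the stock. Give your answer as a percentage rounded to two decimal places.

14.63%

D₁ = €0.85 × 1.042 = €0.8857
P = D₁/(r − g) ⇒ r = D₁/P + g = €0.8857/€8.49 + 0.042 = 0.104323 + 0.042 = 0.146323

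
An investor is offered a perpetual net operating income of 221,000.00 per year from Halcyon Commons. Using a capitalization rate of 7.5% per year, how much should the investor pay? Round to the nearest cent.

2946666.67

Level perpetuity: PV = C / r = 221,000.00 / 0.075 = 2,946,666.67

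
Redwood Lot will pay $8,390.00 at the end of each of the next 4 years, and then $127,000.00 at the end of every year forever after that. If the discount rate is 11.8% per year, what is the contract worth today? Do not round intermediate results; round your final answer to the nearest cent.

PV of 4-year annuity: $8,390.00 × [1 − (1+0.118)^−4] / 0.118 = 25591.07625
Perpetuity value at year 4: $127,000.00 / 0.118 = 1076271.18644
PV of perpetuity: 1076271.18644 / (1+0.118)^4 = 688897.32669
Total PV = 25591.07625 + 688897.32669 = 714488.40294

$714488.40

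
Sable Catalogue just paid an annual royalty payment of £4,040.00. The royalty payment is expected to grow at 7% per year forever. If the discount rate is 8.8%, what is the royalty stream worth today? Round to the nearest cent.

£240155.56

D₁ = D₀ × (1 + g) = £4,040.00 × 1.07 = £4,322.8000
Growing perpetuity: P = D₁ / (r − g) = £4,322.8000 / (0.088 − 0.07) = £240,155.56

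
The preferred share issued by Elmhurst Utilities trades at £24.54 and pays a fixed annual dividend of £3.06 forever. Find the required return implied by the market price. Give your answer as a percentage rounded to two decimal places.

12.47%

P = C/r ⇒ r = C/P = £3.06/£24.54 = 0.124694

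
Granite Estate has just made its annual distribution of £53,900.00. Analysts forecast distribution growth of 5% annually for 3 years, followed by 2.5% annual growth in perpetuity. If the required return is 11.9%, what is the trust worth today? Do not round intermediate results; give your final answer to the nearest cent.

D_1 = 56595.00000
D_2 = 59424.75000
D_3 = 62395.98750
Terminal value at year 3: TV = D_3×(1+g_2)/(r−g_2) = 63955.88719/0.094 = 680381.77859
P_0 = D_1/(1+r)^1 + D_2/(1+r)^2 + D_3/(1+r)^3 + TV/(1+r)^3
    = 50576.40751 + 47457.75503 + 44531.40553 + 485581.81559 = 628147.38365

£628147.38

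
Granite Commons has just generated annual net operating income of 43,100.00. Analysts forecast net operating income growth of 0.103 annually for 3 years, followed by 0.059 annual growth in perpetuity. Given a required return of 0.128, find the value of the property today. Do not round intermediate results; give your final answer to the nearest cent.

D_1 = 47539.30000
D_2 = 52435.84790
D_3 = 57836.74023
Terminal value at year 3: TV = D_3×(1+g_2)/(r−g_2) = 61249.10791/0.069 = 887668.23054
P_0 = D_1/(1+r)^1 + D_2/(1+r)^2 + D_3/(1+r)^3 + TV/(1+r)^3
    = 42144.76950 + 41210.70990 + 40297.35196 + 618476.74970 = 742129.58107

742129.58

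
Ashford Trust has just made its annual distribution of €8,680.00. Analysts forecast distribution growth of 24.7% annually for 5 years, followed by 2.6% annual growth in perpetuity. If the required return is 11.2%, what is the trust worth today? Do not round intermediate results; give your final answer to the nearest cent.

€245653.89

D_1 = 10823.96000
D_2 = 13497.47812
D_3 = 16831.35522
D_4 = 20988.69995
D_5 = 26172.90884
Terminal value at year 5: TV = D_5×(1+g_2)/(r−g_2) = 26853.40447/0.086 = 312248.88921
P_0 = D_1/(1+r)^1 + D_2/(1+r)^2 + D_3/(1+r)^3 + D_4/(1+r)^4 + D_5/(1+r)^5 + TV/(1+r)^5
    = 9733.77698 + 10915.48551 + 12240.65687 + 13726.70784 + 15393.16967 + 183644.09395 = 245653.89082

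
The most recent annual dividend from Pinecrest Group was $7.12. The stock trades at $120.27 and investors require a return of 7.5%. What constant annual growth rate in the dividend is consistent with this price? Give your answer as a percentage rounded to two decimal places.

1.49%

P = D₀(1+g)/(r−g) ⇒ P(r−g) = D₀(1+g) ⇒ g(P+D₀) = P·r − D₀
g = (P·r − D₀)/(P + D₀) = ($120.27×0.075 − $7.12) / ($120.27 + $7.12) = 0.014917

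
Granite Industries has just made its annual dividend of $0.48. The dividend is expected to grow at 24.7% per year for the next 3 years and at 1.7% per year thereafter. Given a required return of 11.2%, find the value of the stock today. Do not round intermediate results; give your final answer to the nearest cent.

$9.07

D_1 = 0.59856
D_2 = 0.74640
D_3 = 0.93077
Terminal value at year 3: TV = D_3×(1+g_2)/(r−g_2) = 0.94659/0.095 = 9.96410
P_0 = D_1/(1+r)^1 + D_2/(1+r)^2 + D_3/(1+r)^3 + TV/(1+r)^3
    = 0.53827 + 0.60362 + 0.67690 + 7.24642 = 9.06522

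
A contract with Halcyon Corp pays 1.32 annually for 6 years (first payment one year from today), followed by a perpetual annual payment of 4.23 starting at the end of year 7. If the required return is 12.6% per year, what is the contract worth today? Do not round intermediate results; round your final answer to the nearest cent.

21.81

PV of 6-year annuity: 1.32 × [1 − (1+0.126)^−6] / 0.126 = 5.33607
Perpetuity value at year 6: 4.23 / 0.126 = 33.57143
PV of perpetuity: 33.57143 / (1+0.126)^6 = 16.47174
Total PV = 5.33607 + 16.47174 = 21.80781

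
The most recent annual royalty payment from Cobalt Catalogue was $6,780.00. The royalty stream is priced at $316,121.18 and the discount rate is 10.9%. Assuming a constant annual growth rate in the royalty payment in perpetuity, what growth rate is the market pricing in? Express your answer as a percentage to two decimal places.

P = D₀(1+g)/(r−g) ⇒ P(r−g) = D₀(1+g) ⇒ g(P+D₀) = P·r − D₀
g = (P·r − D₀)/(P + D₀) = ($316,121.18×0.109 − $6,780.00) / ($316,121.18 + $6,780.00) = 0.085714

8.57%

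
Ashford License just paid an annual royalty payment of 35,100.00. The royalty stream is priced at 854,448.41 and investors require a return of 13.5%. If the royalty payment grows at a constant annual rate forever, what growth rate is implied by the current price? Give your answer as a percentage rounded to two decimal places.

P = D₀(1+g)/(r−g) ⇒ P(r−g) = D₀(1+g) ⇒ g(P+D₀) = P·r − D₀
g = (P·r − D₀)/(P + D₀) = (854,448.41×0.135 − 35,100.00) / (854,448.41 + 35,100.00) = 0.090215

9.02%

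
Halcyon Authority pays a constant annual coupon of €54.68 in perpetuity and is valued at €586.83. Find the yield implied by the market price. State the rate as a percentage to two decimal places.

9.32%

P = C/r ⇒ r = C/P = €54.68/€586.83 = 0.093179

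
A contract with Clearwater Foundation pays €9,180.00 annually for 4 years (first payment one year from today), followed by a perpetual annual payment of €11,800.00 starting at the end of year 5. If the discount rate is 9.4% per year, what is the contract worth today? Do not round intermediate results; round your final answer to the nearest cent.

€117117.84

PV of 4-year annuity: €9,180.00 × [1 − (1+0.094)^−4] / 0.094 = 29481.37313
Perpetuity value at year 4: €11,800.00 / 0.094 = 125531.91489
PV of perpetuity: 125531.91489 / (1+0.094)^4 = 87636.46796
Total PV = 29481.37313 + 87636.46796 = 117117.84108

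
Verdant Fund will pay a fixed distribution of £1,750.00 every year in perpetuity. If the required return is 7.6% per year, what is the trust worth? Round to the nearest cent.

£23026.32

Level perpetuity: PV = C / r = £1,750.00 / 0.076 = £23,026.32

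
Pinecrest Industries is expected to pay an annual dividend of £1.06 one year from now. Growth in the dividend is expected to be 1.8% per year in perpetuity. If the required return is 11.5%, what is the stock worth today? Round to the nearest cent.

£10.93

Growing perpetuity: P = D₁ / (r − g) = £1.0600 / (0.115 − 0.018) = £10.93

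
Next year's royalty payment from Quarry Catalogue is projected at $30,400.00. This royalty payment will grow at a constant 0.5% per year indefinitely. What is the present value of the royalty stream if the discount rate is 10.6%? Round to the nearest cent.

Growing perpetuity: P = D₁ / (r − g) = $30,400.0000 / (0.106 − 0.005) = $300,990.10

$300990.10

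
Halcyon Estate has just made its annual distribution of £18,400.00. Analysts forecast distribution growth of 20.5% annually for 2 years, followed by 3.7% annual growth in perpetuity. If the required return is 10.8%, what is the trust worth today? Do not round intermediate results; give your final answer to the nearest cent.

D_1 = 22172.00000
D_2 = 26717.26000
Terminal value at year 2: TV = D_2×(1+g_2)/(r−g_2) = 27705.79862/0.071 = 390222.51577
P_0 = D_1/(1+r)^1 + D_2/(1+r)^2 + TV/(1+r)^2
    = 20010.83032 + 21762.68099 + 317857.74917 = 359631.26049

£359631.26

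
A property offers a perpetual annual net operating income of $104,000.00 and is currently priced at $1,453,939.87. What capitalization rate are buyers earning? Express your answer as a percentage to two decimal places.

P = C/r ⇒ r = C/P = $104,000.00/$1,453,939.87 = 0.071530

7.15%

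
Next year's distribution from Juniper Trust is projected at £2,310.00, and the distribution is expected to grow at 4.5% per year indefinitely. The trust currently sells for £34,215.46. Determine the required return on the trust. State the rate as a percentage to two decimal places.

11.25%

P = D₁/(r − g) ⇒ r = D₁/P + g = £2,310.0000/£34,215.46 + 0.045 = 0.067513 + 0.045 = 0.112513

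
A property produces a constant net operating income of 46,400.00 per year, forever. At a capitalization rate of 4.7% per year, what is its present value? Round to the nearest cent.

987234.04

Level perpetuity: PV = C / r = 46,400.00 / 0.047 = 987,234.04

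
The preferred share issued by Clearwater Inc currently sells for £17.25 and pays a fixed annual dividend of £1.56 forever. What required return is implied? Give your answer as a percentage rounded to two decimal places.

9.04%

P = C/r ⇒ r = C/P = £1.56/£17.25 = 0.090435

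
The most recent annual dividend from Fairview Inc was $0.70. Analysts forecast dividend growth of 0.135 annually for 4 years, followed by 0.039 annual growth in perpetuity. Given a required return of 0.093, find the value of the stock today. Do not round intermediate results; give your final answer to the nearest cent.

D_1 = 0.79450
D_2 = 0.90176
D_3 = 1.02349
D_4 = 1.16167
Terminal value at year 4: TV = D_4×(1+g_2)/(r−g_2) = 1.20697/0.054 = 22.35133
P_0 = D_1/(1+r)^1 + D_2/(1+r)^2 + D_3/(1+r)^3 + D_4/(1+r)^4 + TV/(1+r)^4
    = 0.72690 + 0.75483 + 0.78384 + 0.81396 + 15.66111 = 18.74063

$18.74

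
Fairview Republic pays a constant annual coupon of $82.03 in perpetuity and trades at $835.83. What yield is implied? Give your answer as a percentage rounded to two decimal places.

9.81%

P = C/r ⇒ r = C/P = $82.03/$835.83 = 0.098142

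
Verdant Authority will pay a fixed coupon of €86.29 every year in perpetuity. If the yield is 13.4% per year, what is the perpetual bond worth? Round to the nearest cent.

€643.96

Level perpetuity: PV = C / r = €86.29 / 0.134 = €643.96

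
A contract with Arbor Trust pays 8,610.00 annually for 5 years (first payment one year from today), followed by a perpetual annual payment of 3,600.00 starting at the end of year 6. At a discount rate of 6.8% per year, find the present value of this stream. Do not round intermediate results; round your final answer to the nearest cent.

PV of 5-year annuity: 8,610.00 × [1 − (1+0.068)^−5] / 0.068 = 35492.55600
Perpetuity value at year 5: 3,600.00 / 0.068 = 52941.17647
PV of perpetuity: 52941.17647 / (1+0.068)^5 = 38101.08337
Total PV = 35492.55600 + 38101.08337 = 73593.63937

73593.64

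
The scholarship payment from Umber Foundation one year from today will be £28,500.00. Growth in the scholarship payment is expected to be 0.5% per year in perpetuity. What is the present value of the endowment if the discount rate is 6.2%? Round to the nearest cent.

£500000.00

Growing perpetuity: P = D₁ / (r − g) = £28,500.0000 / (0.062 − 0.005) = £500,000.00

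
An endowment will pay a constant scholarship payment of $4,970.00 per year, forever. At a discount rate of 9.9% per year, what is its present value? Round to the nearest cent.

$50202.02

Level perpetuity: PV = C / r = $4,970.00 / 0.099 = $50,202.02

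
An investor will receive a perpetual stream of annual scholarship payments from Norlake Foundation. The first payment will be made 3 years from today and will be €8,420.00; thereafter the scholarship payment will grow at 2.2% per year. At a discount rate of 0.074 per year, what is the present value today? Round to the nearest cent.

€140378.37

Value at end of year 2: C₁ / (r − g) = €8,420.00 / (0.074 − 0.022) = €161,923.0769
Discount to today: PV = €161,923.0769 / (1 + 0.074)^2 = €161,923.0769 / 1.153476 = €140,378.37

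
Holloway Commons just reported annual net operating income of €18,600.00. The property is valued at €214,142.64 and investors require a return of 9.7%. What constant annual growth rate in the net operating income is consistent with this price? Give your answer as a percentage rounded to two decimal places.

0.93%

P = D₀(1+g)/(r−g) ⇒ P(r−g) = D₀(1+g) ⇒ g(P+D₀) = P·r − D₀
g = (P·r − D₀)/(P + D₀) = (€214,142.64×0.097 − €18,600.00) / (€214,142.64 + €18,600.00) = 0.009331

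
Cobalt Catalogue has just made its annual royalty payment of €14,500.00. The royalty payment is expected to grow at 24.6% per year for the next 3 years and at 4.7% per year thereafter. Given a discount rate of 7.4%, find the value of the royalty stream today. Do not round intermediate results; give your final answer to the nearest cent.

D_1 = 18067.00000
D_2 = 22511.48200
D_3 = 28049.30657
Terminal value at year 3: TV = D_3×(1+g_2)/(r−g_2) = 29367.62398/0.027 = 1087689.77707
P_0 = D_1/(1+r)^1 + D_2/(1+r)^2 + D_3/(1+r)^3 + TV/(1+r)^3
    = 16822.16015 + 19516.21187 + 22641.71321 + 877995.32334 = 936975.40857

€936975.41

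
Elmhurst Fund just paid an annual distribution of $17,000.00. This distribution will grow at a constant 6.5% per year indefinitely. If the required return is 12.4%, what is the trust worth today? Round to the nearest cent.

D₁ = D₀ × (1 + g) = $17,000.00 × 1.065 = $18,105.0000
Growing perpetuity: P = D₁ / (r − g) = $18,105.0000 / (0.124 − 0.065) = $306,864.41

$306864.41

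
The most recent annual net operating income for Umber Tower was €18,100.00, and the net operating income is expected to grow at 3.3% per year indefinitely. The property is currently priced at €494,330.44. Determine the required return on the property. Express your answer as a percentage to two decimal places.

7.08%

D₁ = €18,100.00 × 1.033 = €18,697.3000
P = D₁/(r − g) ⇒ r = D₁/P + g = €18,697.3000/€494,330.44 + 0.033 = 0.037823 + 0.033 = 0.070823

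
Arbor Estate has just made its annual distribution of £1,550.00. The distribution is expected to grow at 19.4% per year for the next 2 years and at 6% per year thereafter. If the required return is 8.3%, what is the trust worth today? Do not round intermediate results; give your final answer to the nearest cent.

D_1 = 1850.70000
D_2 = 2209.73580
Terminal value at year 2: TV = D_2×(1+g_2)/(r−g_2) = 2342.31995/0.023 = 101839.99774
P_0 = D_1/(1+r)^1 + D_2/(1+r)^2 + TV/(1+r)^2
    = 1708.86427 + 1884.01102 + 86828.33392 = 90421.20920

£90421.21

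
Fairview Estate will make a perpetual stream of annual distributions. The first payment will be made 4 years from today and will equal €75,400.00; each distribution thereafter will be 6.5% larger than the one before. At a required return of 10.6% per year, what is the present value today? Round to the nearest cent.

€1359321.26

Value at end of year 3: C₁ / (r − g) = €75,400.00 / (0.106 − 0.065) = €1,839,024.3902
Discount to today: PV = €1,839,024.3902 / (1 + 0.106)^3 = €1,839,024.3902 / 1.352899 = €1,359,321.26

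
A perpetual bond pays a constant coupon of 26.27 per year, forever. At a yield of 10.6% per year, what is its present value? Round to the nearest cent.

Level perpetuity: PV = C / r = 26.27 / 0.106 = 247.83

247.83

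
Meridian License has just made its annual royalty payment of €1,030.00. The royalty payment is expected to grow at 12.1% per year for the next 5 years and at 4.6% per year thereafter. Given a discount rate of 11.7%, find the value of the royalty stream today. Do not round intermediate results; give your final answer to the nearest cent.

€20653.61

D_1 = 1154.63000
D_2 = 1294.34023
D_3 = 1450.95540
D_4 = 1626.52100
D_5 = 1823.33004
Terminal value at year 5: TV = D_5×(1+g_2)/(r−g_2) = 1907.20322/0.071 = 26862.01724
P_0 = D_1/(1+r)^1 + D_2/(1+r)^2 + D_3/(1+r)^3 + D_4/(1+r)^4 + D_5/(1+r)^5 + TV/(1+r)^5
    = 1033.68845 + 1037.39011 + 1041.10503 + 1044.83324 + 1048.57481 + 15448.01768 = 20653.60933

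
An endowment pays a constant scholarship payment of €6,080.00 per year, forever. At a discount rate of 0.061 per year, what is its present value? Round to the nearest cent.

€99672.13

Level perpetuity: PV = C / r = €6,080.00 / 0.061 = €99,672.13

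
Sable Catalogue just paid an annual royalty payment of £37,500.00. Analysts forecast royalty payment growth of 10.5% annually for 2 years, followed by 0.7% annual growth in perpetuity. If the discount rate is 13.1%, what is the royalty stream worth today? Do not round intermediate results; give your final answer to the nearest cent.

D_1 = 41437.50000
D_2 = 45788.43750
Terminal value at year 2: TV = D_2×(1+g_2)/(r−g_2) = 46108.95656/0.124 = 371846.42389
P_0 = D_1/(1+r)^1 + D_2/(1+r)^2 + TV/(1+r)^2
    = 36637.93103 + 35795.67975 + 290695.56052 = 363129.17130

£363129.17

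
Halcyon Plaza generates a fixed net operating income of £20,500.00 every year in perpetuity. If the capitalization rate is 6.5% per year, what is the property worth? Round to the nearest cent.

Level perpetuity: PV = C / r = £20,500.00 / 0.065 = £315,384.62

£315384.62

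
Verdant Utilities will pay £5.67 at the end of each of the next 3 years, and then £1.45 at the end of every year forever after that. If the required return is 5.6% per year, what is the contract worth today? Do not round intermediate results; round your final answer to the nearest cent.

£37.26

PV of 3-year annuity: £5.67 × [1 − (1+0.056)^−3] / 0.056 = 15.26884
Perpetuity value at year 3: £1.45 / 0.056 = 25.89286
PV of perpetuity: 25.89286 / (1+0.056)^3 = 21.98813
Total PV = 15.26884 + 21.98813 = 37.25697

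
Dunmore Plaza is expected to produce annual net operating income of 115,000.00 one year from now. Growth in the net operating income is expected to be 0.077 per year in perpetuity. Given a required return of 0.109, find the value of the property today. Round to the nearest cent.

Growing perpetuity: P = D₁ / (r − g) = 115,000.0000 / (0.109 − 0.077) = 3,593,750.00

3593750.00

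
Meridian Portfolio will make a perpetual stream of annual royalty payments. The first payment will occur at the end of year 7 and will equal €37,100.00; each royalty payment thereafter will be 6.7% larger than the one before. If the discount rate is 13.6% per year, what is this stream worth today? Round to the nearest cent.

€250181.29

Value at end of year 6: C₁ / (r − g) = €37,100.00 / (0.136 − 0.067) = €537,681.1594
Discount to today: PV = €537,681.1594 / (1 + 0.136)^6 = €537,681.1594 / 2.149166 = €250,181.29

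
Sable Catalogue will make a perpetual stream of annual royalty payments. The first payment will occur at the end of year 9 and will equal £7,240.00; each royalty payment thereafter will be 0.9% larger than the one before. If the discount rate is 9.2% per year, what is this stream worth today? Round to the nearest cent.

£43139.92

Value at end of year 8: C₁ / (r − g) = £7,240.00 / (0.092 − 0.009) = £87,228.9157
Discount to today: PV = £87,228.9157 / (1 + 0.092)^8 = £87,228.9157 / 2.022000 = £43,139.92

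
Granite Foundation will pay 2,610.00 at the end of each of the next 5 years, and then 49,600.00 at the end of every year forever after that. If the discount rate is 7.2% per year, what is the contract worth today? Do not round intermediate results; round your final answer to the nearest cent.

PV of 5-year annuity: 2,610.00 × [1 − (1+0.072)^−5] / 0.072 = 10644.45145
Perpetuity value at year 5: 49,600.00 / 0.072 = 688888.88889
PV of perpetuity: 688888.88889 / (1+0.072)^5 = 486603.52791
Total PV = 10644.45145 + 486603.52791 = 497247.97937

497247.98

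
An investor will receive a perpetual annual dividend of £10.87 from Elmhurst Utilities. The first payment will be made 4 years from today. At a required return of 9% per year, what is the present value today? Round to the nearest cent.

Value at end of year 3: C / r = £10.87 / 0.09 = £120.7778
Discount to today: PV = £120.7778 / (1 + 0.09)^3 = £120.7778 / 1.295029 = £93.26

£93.26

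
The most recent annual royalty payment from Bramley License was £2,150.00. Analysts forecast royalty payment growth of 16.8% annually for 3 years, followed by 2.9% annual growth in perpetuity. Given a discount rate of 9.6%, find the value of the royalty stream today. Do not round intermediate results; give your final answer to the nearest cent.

D_1 = 2511.20000
D_2 = 2933.08160
D_3 = 3425.83931
Terminal value at year 3: TV = D_3×(1+g_2)/(r−g_2) = 3525.18865/0.067 = 52614.75595
P_0 = D_1/(1+r)^1 + D_2/(1+r)^2 + D_3/(1+r)^3 + TV/(1+r)^3
    = 2291.24088 + 2441.76035 + 2602.16796 + 39964.63932 = 47299.80851

£47299.81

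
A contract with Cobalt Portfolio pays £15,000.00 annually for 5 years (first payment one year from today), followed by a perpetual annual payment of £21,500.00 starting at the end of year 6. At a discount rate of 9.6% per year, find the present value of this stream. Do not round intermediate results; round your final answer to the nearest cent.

£199064.35

PV of 5-year annuity: £15,000.00 × [1 − (1+0.096)^−5] / 0.096 = 57447.65434
Perpetuity value at year 5: £21,500.00 / 0.096 = 223958.33333
PV of perpetuity: 223958.33333 / (1+0.096)^5 = 141616.69545
Total PV = 57447.65434 + 141616.69545 = 199064.34979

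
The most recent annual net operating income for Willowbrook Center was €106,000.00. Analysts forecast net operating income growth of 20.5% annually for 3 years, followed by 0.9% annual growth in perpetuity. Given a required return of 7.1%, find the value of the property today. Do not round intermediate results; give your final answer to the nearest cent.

€2861379.13

D_1 = 127730.00000
D_2 = 153914.65000
D_3 = 185467.15325
Terminal value at year 3: TV = D_3×(1+g_2)/(r−g_2) = 187136.35763/0.062 = 3018328.34886
P_0 = D_1/(1+r)^1 + D_2/(1+r)^2 + D_3/(1+r)^3 + TV/(1+r)^3
    = 119262.37162 + 134184.08758 + 150972.75960 + 2456959.91027 = 2861379.12906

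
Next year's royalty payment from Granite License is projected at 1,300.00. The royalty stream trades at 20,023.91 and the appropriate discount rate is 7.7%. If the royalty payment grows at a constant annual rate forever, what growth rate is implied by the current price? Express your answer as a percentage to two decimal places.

1.21%

P = D₁/(r−g) ⇒ g = r − D₁/P = 0.077 − 1,300.00/20,023.91 = 0.012078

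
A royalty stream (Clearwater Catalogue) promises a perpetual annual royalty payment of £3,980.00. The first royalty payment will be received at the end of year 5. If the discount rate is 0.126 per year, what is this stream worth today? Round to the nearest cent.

Value at end of year 4: C / r = £3,980.00 / 0.126 = £31,587.3016
Discount to today: PV = £31,587.3016 / (1 + 0.126)^4 = £31,587.3016 / 1.607510 = £19,649.84

£19649.84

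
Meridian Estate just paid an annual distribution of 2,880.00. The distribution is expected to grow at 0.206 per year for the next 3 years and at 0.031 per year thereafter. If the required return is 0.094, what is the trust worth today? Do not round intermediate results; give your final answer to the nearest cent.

D_1 = 3473.28000
D_2 = 4188.77568
D_3 = 5051.66347
Terminal value at year 3: TV = D_3×(1+g_2)/(r−g_2) = 5208.26504/0.063 = 82670.87361
P_0 = D_1/(1+r)^1 + D_2/(1+r)^2 + D_3/(1+r)^3 + TV/(1+r)^3
    = 3174.84461 + 3499.87440 + 3858.17964 + 63139.41606 = 73672.31471

73672.31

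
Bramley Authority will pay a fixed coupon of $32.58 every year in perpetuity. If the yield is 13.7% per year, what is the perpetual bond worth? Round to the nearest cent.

Level perpetuity: PV = C / r = $32.58 / 0.137 = $237.81

$237.81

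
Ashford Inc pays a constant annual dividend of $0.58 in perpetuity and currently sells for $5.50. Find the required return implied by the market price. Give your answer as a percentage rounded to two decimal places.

10.55%

P = C/r ⇒ r = C/P = $0.58/$5.50 = 0.105455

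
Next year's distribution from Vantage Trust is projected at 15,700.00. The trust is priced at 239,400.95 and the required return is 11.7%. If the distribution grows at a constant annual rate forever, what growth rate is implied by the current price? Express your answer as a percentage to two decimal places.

5.14%

P = D₁/(r−g) ⇒ g = r − D₁/P = 0.117 − 15,700.00/239,400.95 = 0.051420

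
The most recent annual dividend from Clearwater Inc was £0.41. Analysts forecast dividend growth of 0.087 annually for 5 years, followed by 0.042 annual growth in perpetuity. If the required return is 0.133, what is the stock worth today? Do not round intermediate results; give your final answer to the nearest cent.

£5.63

D_1 = 0.44567
D_2 = 0.48444
D_3 = 0.52659
D_4 = 0.57240
D_5 = 0.62220
Terminal value at year 5: TV = D_5×(1+g_2)/(r−g_2) = 0.64833/0.091 = 7.12456
P_0 = D_1/(1+r)^1 + D_2/(1+r)^2 + D_3/(1+r)^3 + D_4/(1+r)^4 + D_5/(1+r)^5 + TV/(1+r)^5
    = 0.39335 + 0.37738 + 0.36206 + 0.34736 + 0.33326 + 3.81600 = 5.62942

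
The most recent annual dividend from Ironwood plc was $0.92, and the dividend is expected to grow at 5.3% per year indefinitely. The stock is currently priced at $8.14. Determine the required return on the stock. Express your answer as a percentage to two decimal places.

D₁ = $0.92 × 1.053 = $0.9688
P = D₁/(r − g) ⇒ r = D₁/P + g = $0.9688/$8.14 + 0.053 = 0.119012 + 0.053 = 0.172012

17.20%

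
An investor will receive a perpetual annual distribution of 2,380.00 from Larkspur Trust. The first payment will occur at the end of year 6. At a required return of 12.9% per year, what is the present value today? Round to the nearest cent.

10058.14

Value at end of year 5: C / r = 2,380.00 / 0.129 = 18,449.6124
Discount to today: PV = 18,449.6124 / (1 + 0.129)^5 = 18,449.6124 / 1.834297 = 10,058.14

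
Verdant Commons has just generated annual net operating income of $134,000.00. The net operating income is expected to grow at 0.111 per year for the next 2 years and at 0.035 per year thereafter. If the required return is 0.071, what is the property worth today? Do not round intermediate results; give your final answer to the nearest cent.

D_1 = 148874.00000
D_2 = 165399.01400
Terminal value at year 2: TV = D_2×(1+g_2)/(r−g_2) = 171187.97949/0.036 = 4755221.65250
P_0 = D_1/(1+r)^1 + D_2/(1+r)^2 + TV/(1+r)^2
    = 139004.66853 + 144196.25279 + 4145642.26780 = 4428843.18913

$4428843.19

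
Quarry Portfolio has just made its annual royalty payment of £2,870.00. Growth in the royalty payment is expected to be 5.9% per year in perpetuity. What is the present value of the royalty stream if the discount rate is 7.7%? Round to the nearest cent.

£168851.67

D₁ = D₀ × (1 + g) = £2,870.00 × 1.059 = £3,039.3300
Growing perpetuity: P = D₁ / (r − g) = £3,039.3300 / (0.077 − 0.059) = £168,851.67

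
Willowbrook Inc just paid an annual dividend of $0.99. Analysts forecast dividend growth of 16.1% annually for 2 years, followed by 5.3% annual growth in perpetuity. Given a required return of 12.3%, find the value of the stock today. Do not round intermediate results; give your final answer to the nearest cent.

$18.00

D_1 = 1.14939
D_2 = 1.33444
Terminal value at year 2: TV = D_2×(1+g_2)/(r−g_2) = 1.40517/0.07 = 20.07382
P_0 = D_1/(1+r)^1 + D_2/(1+r)^2 + TV/(1+r)^2
    = 1.02350 + 1.05813 + 15.91734 = 17.99897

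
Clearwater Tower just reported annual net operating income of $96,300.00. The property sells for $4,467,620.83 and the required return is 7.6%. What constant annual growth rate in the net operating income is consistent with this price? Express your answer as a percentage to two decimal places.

5.33%

P = D₀(1+g)/(r−g) ⇒ P(r−g) = D₀(1+g) ⇒ g(P+D₀) = P·r − D₀
g = (P·r − D₀)/(P + D₀) = ($4,467,620.83×0.076 − $96,300.00) / ($4,467,620.83 + $96,300.00) = 0.053296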